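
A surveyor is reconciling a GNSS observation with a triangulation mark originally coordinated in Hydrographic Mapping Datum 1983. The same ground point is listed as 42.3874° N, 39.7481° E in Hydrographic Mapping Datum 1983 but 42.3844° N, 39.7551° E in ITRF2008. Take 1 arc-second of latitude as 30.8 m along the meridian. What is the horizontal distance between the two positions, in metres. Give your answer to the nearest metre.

Δφ = 42.3844° − 42.3874° = -0.0030°; Δλ = 39.7551° − 39.7481° = +0.0070°.
1° of latitude = 3600 × 30.80 = 110880 m.
ΔN = Δφ × 110880 = -332.6 m; ΔE = Δλ × 110880 × cos(42.3874°) = +0.0070 × 110880 × 0.738604 = 573.3 m.
Distance = √(ΔE² + ΔN²) = √(573.3² + (-332.6)²) = 662.8 m.

663 m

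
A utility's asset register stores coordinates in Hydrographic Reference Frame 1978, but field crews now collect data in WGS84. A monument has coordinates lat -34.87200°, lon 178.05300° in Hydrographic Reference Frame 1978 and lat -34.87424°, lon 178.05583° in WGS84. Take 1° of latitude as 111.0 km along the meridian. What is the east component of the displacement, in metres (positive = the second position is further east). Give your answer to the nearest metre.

ΔE = 258 m

Δφ = -34.87424° − -34.87200° = -0.00224°; Δλ = 178.05583° − 178.05300° = +0.00283°.
ΔN = Δφ × 111000 = -248.6 m; ΔE = Δλ × 111000 × cos(-34.87200°) = +0.00283 × 111000 × 0.820431 = 257.7 m.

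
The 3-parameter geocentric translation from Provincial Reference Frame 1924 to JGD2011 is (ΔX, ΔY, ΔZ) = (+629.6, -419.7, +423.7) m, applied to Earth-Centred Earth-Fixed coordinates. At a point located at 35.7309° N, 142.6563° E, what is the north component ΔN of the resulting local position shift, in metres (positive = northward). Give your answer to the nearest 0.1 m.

ΔN = 784.9 m

At φ = 35.7309°, λ = 142.6563°: sin φ = 0.583979, cos φ = 0.811769, sin λ = 0.606595, cos λ = -0.795011.
ΔN = −sin φ cos λ·ΔX − sin φ sin λ·ΔY + cos φ·ΔZ = −(0.583979)(-0.795011)(629.6) − (0.583979)(0.606595)(-419.7) + (0.811769)(423.7) = 784.92 m.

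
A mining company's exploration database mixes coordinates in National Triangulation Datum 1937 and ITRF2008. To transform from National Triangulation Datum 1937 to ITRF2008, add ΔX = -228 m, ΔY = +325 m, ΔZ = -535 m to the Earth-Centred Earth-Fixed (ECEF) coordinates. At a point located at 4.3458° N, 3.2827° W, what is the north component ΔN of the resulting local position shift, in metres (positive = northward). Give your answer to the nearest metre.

The local north axis is (−sin φ cos λ, −sin φ sin λ, cos φ), giving ΔN = 17.249 + 1.410 − 533.462 = -514.80 m.

ΔN = -515 m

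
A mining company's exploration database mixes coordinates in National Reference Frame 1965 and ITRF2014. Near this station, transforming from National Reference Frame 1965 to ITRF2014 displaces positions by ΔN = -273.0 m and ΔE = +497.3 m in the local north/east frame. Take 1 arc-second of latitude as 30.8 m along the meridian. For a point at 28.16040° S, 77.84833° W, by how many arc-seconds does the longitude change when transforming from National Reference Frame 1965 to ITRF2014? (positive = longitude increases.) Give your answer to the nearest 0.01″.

Δλ = 18.31″

At latitude -28.16040°, cos φ = 0.881630.
1″ of longitude at this latitude = 30.80 × cos φ = 27.1542 m, so Δλ = 497.3 / 27.1542 = 18.314″.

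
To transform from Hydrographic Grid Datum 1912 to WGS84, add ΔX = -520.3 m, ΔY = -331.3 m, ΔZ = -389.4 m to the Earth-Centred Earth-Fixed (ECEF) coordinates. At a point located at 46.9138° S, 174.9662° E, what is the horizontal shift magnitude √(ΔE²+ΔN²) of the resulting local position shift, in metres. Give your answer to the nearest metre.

387 m

At φ = -46.9138°, λ = 174.9662°: sin φ = -0.730327, cos φ = 0.683098, sin λ = 0.087743, cos λ = -0.996143.
ΔE = −sin λ·ΔX + cos λ·ΔY = −(0.087743)·(-520.3) + (-0.996143)·(-331.3) = 375.68 m.
ΔN = −sin φ cos λ·ΔX − sin φ sin λ·ΔY + cos φ·ΔZ = −(-0.730327)(-0.996143)(-520.3) − (-0.730327)(0.087743)(-331.3) + (0.683098)(-389.4) = 91.29 m.
Horizontal magnitude = √(ΔE² + ΔN²) = √(375.68² + 91.29²) = 386.61 m.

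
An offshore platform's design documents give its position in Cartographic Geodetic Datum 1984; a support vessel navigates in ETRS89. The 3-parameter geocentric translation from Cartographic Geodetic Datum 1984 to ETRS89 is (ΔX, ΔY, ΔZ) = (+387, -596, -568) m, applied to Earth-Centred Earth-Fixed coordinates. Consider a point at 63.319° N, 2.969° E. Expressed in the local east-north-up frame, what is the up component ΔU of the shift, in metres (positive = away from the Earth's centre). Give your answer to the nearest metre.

ΔU = -348 m

The local up (radial) axis is (cos φ cos λ, cos φ sin λ, sin φ), giving ΔU = 173.539 − 13.861 − 507.520 = -347.84 m.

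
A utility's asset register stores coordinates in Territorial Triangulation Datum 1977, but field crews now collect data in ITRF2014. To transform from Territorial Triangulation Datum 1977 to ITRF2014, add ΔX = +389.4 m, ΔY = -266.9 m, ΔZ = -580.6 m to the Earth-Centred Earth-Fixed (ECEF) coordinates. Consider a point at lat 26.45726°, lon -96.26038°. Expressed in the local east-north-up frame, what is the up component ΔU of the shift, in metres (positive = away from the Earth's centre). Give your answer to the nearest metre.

ΔU = -59 m

At φ = 26.45726°, λ = -96.26038°: sin φ = 0.445530, cos φ = 0.895267, sin λ = -0.994037, cos λ = -0.109047.
ΔU = cos φ cos λ·ΔX + cos φ sin λ·ΔY + sin φ·ΔZ = (0.895267)(-0.109047)(389.4) + (0.895267)(-0.994037)(-266.9) + (0.445530)(-580.6) = -59.17 m.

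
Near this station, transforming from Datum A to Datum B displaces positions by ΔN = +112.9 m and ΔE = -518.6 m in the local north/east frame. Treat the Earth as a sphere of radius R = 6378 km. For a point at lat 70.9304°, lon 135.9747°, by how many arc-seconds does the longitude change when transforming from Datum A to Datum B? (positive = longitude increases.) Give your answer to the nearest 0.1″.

Δλ = -51.3″

At latitude 70.9304°, cos φ = 0.326716.
One radian of longitude at latitude φ spans R cos φ, so Δλ = ΔE / (R cos φ) = -518.6 / (6378000 × 0.326716) = -2.4887e-04 rad = -51.334″.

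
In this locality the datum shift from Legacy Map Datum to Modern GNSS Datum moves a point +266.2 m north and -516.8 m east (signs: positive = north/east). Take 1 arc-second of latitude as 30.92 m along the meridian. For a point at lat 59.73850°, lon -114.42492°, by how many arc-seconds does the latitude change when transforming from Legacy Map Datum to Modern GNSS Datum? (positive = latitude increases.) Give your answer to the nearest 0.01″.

1″ of latitude = 30.92 m, so Δφ = 266.2 / 30.92 = 8.609″.

Δφ = 8.61″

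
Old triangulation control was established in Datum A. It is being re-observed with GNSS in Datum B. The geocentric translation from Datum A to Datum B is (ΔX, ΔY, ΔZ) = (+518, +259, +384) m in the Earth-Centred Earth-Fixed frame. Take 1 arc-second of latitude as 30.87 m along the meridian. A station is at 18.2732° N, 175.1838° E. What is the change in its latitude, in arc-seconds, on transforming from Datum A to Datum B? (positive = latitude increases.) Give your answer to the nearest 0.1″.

Δφ = 16.8″

sin φ = 0.313548, cos φ = 0.949572, sin λ = 0.083960, cos λ = -0.996469.
North component: ΔN = −sin φ cos λ·ΔX − sin φ sin λ·ΔY + cos φ·ΔZ = −(0.313548)(-0.996469)(518) − (0.313548)(0.083960)(259) + (0.949572)(384) = 519.66 m.
1° of latitude spans 3600 × 30.87 = 111132 m, so Δφ = 519.66 / 111132 × 3600 = 16.834″.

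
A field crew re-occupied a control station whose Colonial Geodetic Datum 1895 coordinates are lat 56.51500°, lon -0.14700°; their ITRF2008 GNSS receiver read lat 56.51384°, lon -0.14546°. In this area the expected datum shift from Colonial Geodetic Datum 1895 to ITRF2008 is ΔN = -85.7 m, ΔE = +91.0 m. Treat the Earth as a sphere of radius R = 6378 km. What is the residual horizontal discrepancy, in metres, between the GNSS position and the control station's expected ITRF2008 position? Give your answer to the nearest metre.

Observed coordinate differences: Δφ = -0.00116°, Δλ = +0.00154°.
Converting to metres (1° lat = 111317 m, cos φ = 0.551719): observed ΔN = -129.1 m, observed ΔE = 94.6 m.
Subtracting the expected shift leaves a residual of -129.1 − (-85.7) = -43.4 m north and 94.6 − (91.0) = 3.6 m east.
Residual distance = √((-43.4)² + 3.6²) = 43.6 m.

44 m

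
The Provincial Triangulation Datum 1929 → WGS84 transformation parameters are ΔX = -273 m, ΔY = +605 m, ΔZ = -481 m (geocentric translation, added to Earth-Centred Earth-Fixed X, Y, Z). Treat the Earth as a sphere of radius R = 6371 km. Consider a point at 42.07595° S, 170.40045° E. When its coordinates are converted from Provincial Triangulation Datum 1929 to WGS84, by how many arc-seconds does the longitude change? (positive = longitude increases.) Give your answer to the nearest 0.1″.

sin φ = -0.670115, cos φ = 0.742257, sin λ = 0.166761, cos λ = -0.985997.
East component: ΔE = −sin λ·ΔX + cos λ·ΔY = −(0.166761)(-273) + (-0.985997)(605) = -551.00 m.
1° of latitude spans πR/180 = 111195 m; at latitude φ, 1° of longitude spans that × cos φ = 82535.2 m, so Δλ = -551.00 / 82535.2 × 3600 = -24.033″.

Δλ = -24.0″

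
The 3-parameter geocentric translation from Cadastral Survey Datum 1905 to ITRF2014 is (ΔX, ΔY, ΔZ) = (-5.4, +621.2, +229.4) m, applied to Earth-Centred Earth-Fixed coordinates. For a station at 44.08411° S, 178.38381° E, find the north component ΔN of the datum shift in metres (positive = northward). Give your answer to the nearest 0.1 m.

ΔN = 180.7 m

The local north axis is (−sin φ cos λ, −sin φ sin λ, cos φ), giving ΔN = 3.755 + 12.189 + 164.782 = 180.73 m.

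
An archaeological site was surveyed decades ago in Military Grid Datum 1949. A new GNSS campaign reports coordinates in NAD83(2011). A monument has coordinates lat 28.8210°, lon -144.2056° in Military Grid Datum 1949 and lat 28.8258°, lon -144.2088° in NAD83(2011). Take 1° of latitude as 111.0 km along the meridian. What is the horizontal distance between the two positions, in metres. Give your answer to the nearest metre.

Δφ = 28.8258° − 28.8210° = +0.0048°; Δλ = -144.2088° − -144.2056° = -0.0032°.
ΔN = Δφ × 111000 = 532.8 m; ΔE = Δλ × 111000 × cos(28.8210°) = -0.0032 × 111000 × 0.876130 = -311.2 m.
Distance = √(ΔE² + ΔN²) = √((-311.2)² + 532.8²) = 617.0 m.

617 m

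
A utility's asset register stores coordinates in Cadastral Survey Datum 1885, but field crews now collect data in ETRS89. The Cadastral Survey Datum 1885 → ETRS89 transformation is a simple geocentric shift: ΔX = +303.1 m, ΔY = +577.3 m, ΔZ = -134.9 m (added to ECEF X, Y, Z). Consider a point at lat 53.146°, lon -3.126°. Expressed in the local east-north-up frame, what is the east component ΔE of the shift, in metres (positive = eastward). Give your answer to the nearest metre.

ΔE = 593 m

At φ = 53.146°, λ = -3.126°: sin φ = 0.800166, cos φ = 0.599778, sin λ = -0.054532, cos λ = 0.998512.
ΔE = −sin λ·ΔX + cos λ·ΔY = −(-0.054532)·(303.1) + (0.998512)·(577.3) = 592.97 m.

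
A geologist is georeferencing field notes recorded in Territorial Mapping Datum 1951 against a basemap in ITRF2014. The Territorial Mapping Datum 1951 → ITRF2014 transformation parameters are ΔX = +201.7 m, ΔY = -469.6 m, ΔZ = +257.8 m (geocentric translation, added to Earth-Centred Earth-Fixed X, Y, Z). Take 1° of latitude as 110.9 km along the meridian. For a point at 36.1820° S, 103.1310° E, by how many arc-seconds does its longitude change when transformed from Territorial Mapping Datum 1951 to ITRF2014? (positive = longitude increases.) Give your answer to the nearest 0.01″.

Δλ = -3.61″

sin φ = -0.590352, cos φ = 0.807146, sin λ = 0.973853, cos λ = -0.227178.
East component: ΔE = −sin λ·ΔX + cos λ·ΔY = −(0.973853)(201.7) + (-0.227178)(-469.6) = -89.74 m.
1° of latitude spans 110900 m; at latitude φ, 1° of longitude spans that × cos φ = 89512.5 m, so Δλ = -89.74 / 89512.5 × 3600 = -3.609″.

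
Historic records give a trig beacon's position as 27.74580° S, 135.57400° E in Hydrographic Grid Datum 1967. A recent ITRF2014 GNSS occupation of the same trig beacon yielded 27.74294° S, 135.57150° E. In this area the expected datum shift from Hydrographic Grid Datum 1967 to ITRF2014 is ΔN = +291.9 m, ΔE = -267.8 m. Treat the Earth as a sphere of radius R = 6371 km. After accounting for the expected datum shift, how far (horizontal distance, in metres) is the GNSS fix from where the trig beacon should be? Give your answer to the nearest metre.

Observed coordinate differences: Δφ = +0.00286°, Δλ = -0.00250°.
Converting to metres (1° lat = 111195 m, cos φ = 0.885022): observed ΔN = 318.0 m, observed ΔE = -246.0 m.
Subtracting the expected shift leaves a residual of 318.0 − (291.9) = 26.1 m north and -246.0 − (-267.8) = 21.8 m east.
Residual distance = √(26.1² + 21.8²) = 34.0 m.

34 m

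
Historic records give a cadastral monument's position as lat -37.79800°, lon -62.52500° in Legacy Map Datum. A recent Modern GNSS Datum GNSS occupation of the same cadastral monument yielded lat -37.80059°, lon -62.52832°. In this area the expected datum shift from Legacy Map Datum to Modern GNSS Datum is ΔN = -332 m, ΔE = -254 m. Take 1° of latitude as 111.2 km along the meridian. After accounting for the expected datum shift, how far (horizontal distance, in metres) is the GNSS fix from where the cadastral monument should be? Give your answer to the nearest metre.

Observed coordinate differences: Δφ = -0.00259°, Δλ = -0.00332°.
Converting to metres (1° lat = 111200 m, cos φ = 0.790176): observed ΔN = -288.0 m, observed ΔE = -291.7 m.
Subtracting the expected shift leaves a residual of -288.0 − (-332) = 44.0 m north and -291.7 − (-254) = -37.7 m east.
Residual distance = √(44.0² + (-37.7)²) = 57.9 m.

58 m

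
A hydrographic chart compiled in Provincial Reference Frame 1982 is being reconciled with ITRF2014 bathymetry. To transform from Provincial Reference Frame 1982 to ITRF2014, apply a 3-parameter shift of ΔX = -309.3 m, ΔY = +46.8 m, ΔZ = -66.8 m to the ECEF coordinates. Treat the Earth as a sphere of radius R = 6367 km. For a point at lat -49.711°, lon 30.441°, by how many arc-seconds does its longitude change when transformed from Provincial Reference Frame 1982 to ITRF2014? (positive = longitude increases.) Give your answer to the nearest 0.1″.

Δλ = 9.9″

sin φ = -0.762792, cos φ = 0.646643, sin λ = 0.506651, cos λ = 0.862151.
East component: ΔE = −sin λ·ΔX + cos λ·ΔY = −(0.506651)(-309.3) + (0.862151)(46.8) = 197.06 m.
1° of latitude spans πR/180 = 111125 m; at latitude φ, 1° of longitude spans that × cos φ = 71858.3 m, so Δλ = 197.06 / 71858.3 × 3600 = 9.872″.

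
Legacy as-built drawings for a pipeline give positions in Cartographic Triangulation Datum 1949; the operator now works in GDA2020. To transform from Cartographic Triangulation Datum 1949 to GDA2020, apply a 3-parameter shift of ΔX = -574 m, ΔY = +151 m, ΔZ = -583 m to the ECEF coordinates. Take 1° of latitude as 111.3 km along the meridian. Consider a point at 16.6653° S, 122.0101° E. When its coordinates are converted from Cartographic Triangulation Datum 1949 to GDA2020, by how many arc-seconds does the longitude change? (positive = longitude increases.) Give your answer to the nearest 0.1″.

Δλ = 13.7″

sin φ = -0.286780, cos φ = 0.957996, sin λ = 0.847955, cos λ = -0.530069.
East component: ΔE = −sin λ·ΔX + cos λ·ΔY = −(0.847955)(-574) + (-0.530069)(151) = 406.69 m.
1° of latitude spans 111300 m; at latitude φ, 1° of longitude spans that × cos φ = 106625.0 m, so Δλ = 406.69 / 106625.0 × 3600 = 13.731″.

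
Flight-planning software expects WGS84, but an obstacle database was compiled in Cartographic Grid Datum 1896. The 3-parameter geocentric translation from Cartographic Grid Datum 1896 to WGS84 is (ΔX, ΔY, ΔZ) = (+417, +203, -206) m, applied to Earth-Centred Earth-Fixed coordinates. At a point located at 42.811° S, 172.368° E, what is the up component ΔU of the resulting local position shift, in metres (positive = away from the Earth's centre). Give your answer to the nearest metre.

ΔU = -143 m

At φ = -42.811°, λ = 172.368°: sin φ = -0.679582, cos φ = 0.733599, sin λ = 0.132810, cos λ = -0.991142.
ΔU = cos φ cos λ·ΔX + cos φ sin λ·ΔY + sin φ·ΔZ = (0.733599)(-0.991142)(417) + (0.733599)(0.132810)(203) + (-0.679582)(-206) = -143.43 m.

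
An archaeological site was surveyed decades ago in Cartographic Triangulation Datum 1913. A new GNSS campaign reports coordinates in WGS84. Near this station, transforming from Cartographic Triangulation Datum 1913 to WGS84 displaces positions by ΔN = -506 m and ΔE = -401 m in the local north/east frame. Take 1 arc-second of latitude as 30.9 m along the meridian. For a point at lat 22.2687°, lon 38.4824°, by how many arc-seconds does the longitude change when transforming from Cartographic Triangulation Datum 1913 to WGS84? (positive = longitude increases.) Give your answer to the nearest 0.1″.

At latitude 22.2687°, cos φ = 0.925417.
1″ of longitude at this latitude = 30.90 × cos φ = 28.5954 m, so Δλ = -401.0 / 28.5954 = -14.023″.

Δλ = -14.0″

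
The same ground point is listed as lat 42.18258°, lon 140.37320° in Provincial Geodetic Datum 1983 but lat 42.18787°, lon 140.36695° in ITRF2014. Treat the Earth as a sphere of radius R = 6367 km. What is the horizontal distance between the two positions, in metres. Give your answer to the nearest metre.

781 m

Δφ = 42.18787° − 42.18258° = +0.00529°; Δλ = 140.36695° − 140.37320° = -0.00625°.
1° along a meridian = πR/180 = 111125 m.
ΔN = Δφ × 111125 = 587.9 m; ΔE = Δλ × 111125 × cos(42.18258°) = -0.00625 × 111125 × 0.741009 = -514.7 m.
Distance = √(ΔE² + ΔN²) = √((-514.7)² + 587.9²) = 781.3 m.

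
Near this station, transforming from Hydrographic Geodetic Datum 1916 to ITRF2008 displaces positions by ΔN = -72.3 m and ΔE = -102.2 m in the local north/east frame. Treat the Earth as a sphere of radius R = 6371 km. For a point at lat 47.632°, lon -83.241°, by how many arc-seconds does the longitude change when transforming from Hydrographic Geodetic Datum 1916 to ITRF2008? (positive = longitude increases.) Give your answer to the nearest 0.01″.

At latitude 47.632°, cos φ = 0.673890.
One radian of longitude at latitude φ spans R cos φ, so Δλ = ΔE / (R cos φ) = -102.2 / (6371000 × 0.673890) = -2.3804e-05 rad = -4.910″.

Δλ = -4.91″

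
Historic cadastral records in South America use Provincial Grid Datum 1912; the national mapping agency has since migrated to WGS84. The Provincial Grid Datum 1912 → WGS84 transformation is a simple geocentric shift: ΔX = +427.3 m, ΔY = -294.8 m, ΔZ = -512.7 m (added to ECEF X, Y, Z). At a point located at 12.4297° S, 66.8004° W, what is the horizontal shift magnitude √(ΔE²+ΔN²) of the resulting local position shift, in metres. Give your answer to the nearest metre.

491 m

At φ = -12.4297°, λ = -66.8004°: sin φ = -0.215242, cos φ = 0.976561, sin λ = -0.919138, cos λ = 0.393935.
ΔE = −sin λ·ΔX + cos λ·ΔY = −(-0.919138)·(427.3) + (0.393935)·(-294.8) = 276.62 m.
ΔN = −sin φ cos λ·ΔX − sin φ sin λ·ΔY + cos φ·ΔZ = −(-0.215242)(0.393935)(427.3) − (-0.215242)(-0.919138)(-294.8) + (0.976561)(-512.7) = -406.13 m.
Horizontal magnitude = √(ΔE² + ΔN²) = √(276.62² + (-406.13)²) = 491.38 m.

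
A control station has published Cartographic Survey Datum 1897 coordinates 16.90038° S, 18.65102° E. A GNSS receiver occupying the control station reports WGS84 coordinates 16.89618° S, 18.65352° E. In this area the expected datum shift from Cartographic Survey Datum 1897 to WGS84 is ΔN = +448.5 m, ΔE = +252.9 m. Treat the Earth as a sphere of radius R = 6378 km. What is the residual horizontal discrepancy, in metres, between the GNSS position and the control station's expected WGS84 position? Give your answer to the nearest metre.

23 m

Observed coordinate differences: Δφ = +0.00420°, Δλ = +0.00250°.
Converting to metres (1° lat = 111317 m, cos φ = 0.956812): observed ΔN = 467.5 m, observed ΔE = 266.3 m.
Subtracting the expected shift leaves a residual of 467.5 − (448.5) = 19.0 m north and 266.3 − (252.9) = 13.4 m east.
Residual distance = √(19.0² + 13.4²) = 23.3 m.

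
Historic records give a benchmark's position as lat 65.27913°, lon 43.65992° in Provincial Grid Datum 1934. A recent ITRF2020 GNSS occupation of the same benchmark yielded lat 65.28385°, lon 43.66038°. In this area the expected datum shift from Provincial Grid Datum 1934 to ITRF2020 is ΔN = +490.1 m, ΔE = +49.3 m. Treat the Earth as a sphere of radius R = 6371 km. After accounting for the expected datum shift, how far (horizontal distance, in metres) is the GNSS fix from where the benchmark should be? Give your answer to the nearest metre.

Observed coordinate differences: Δφ = +0.00472°, Δλ = +0.00046°.
Converting to metres (1° lat = 111195 m, cos φ = 0.418198): observed ΔN = 524.8 m, observed ΔE = 21.4 m.
Subtracting the expected shift leaves a residual of 524.8 − (490.1) = 34.7 m north and 21.4 − (49.3) = -27.9 m east.
Residual distance = √(34.7² + (-27.9)²) = 44.6 m.

45 m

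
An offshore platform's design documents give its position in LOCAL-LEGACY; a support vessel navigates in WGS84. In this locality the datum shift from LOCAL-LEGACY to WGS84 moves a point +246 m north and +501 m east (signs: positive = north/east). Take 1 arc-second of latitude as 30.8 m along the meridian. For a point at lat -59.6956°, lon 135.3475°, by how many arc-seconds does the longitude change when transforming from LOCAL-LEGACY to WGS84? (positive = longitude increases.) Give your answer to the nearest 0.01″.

At latitude -59.6956°, cos φ = 0.504594.
1″ of longitude at this latitude = 30.80 × cos φ = 15.5415 m, so Δλ = 501.0 / 15.5415 = 32.236″.

Δλ = 32.24″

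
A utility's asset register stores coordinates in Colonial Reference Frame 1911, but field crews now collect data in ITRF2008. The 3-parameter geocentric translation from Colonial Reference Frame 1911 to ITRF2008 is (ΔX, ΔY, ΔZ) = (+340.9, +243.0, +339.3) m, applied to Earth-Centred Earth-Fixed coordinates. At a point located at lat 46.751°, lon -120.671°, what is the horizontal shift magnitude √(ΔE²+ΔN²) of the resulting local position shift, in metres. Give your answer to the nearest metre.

The local east axis at (φ, λ) is (−sin λ, cos λ, 0), so ΔE = −sin(-120.671°)·340.9 + cos(-120.671°)·243.0 = 169.26 m.
The local north axis is (−sin φ cos λ, −sin φ sin λ, cos φ), giving ΔN = 126.663 + 152.237 + 232.478 = 511.38 m.
Horizontal magnitude = √(ΔE² + ΔN²) = √(169.26² + 511.38²) = 538.66 m.

539 m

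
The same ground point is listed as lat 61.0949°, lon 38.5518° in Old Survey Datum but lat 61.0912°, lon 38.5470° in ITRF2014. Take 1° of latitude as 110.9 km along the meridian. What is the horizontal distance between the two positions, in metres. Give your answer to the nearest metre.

Δφ = 61.0912° − 61.0949° = -0.0037°; Δλ = 38.5470° − 38.5518° = -0.0048°.
ΔN = Δφ × 110900 = -410.3 m; ΔE = Δλ × 110900 × cos(61.0949°) = -0.0048 × 110900 × 0.483360 = -257.3 m.
Distance = √(ΔE² + ΔN²) = √((-257.3)² + (-410.3)²) = 484.3 m.

484 m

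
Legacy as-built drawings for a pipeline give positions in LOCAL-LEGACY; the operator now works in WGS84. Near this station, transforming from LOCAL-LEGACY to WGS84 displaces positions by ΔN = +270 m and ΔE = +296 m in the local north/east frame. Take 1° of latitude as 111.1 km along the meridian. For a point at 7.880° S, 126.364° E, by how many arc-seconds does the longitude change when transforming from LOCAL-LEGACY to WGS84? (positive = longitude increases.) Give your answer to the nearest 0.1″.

At latitude -7.880°, cos φ = 0.990557.
1° of longitude at this latitude = 111.1 × cos φ = 110.05 km, so Δλ = 296.0 / 110050.9 = 0.0026897° = 9.683″.

Δλ = 9.7″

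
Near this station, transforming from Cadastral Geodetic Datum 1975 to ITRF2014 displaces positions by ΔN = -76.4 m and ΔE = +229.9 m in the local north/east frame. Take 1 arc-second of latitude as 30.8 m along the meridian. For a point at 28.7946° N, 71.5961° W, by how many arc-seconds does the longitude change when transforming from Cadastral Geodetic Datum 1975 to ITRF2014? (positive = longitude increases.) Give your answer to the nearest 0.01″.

Δλ = 8.52″

At latitude 28.7946°, cos φ = 0.876352.
1″ of longitude at this latitude = 30.80 × cos φ = 26.9916 m, so Δλ = 229.9 / 26.9916 = 8.517″.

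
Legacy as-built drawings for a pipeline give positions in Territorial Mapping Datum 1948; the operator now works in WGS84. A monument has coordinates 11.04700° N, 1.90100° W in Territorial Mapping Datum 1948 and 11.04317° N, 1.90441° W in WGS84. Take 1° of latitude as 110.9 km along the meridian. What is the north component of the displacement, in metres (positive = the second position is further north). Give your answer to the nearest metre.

ΔN = -425 m

Δφ = 11.04317° − 11.04700° = -0.00383°; Δλ = -1.90441° − -1.90100° = -0.00341°.
ΔN = Δφ × 110900 = -424.7 m; ΔE = Δλ × 110900 × cos(11.04700°) = -0.00341 × 110900 × 0.981470 = -371.2 m.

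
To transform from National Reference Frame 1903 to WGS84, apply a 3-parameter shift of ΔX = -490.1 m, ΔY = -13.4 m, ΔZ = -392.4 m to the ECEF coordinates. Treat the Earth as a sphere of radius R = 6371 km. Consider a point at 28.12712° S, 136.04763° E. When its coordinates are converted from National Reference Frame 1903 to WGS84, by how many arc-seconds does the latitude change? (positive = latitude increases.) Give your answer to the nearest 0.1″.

sin φ = -0.471429, cos φ = 0.881904, sin λ = 0.694060, cos λ = -0.719917.
North component: ΔN = −sin φ cos λ·ΔX − sin φ sin λ·ΔY + cos φ·ΔZ = −(-0.471429)(-0.719917)(-490.1) − (-0.471429)(0.694060)(-13.4) + (0.881904)(-392.4) = -184.11 m.
1° of latitude spans πR/180 = 111195 m, so Δφ = -184.11 / 111195 × 3600 = -5.961″.

Δφ = -6.0″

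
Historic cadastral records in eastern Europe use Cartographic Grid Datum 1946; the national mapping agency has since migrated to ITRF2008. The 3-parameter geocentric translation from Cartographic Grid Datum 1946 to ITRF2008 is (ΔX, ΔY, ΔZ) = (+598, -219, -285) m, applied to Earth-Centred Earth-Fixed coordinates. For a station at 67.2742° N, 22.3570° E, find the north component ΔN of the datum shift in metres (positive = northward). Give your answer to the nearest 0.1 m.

The local north axis is (−sin φ cos λ, −sin φ sin λ, cos φ), giving ΔN = -510.113 + 76.835 − 110.102 = -543.38 m.

ΔN = -543.4 m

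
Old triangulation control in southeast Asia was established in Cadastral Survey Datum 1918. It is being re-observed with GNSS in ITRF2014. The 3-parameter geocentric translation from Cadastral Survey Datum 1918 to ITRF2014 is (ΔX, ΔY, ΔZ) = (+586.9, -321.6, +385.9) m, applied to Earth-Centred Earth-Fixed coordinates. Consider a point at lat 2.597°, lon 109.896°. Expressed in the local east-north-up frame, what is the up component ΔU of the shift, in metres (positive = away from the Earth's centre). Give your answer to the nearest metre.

The local up (radial) axis is (cos φ cos λ, cos φ sin λ, sin φ), giving ΔU = -199.525 − 302.094 + 17.485 = -484.13 m.

ΔU = -484 m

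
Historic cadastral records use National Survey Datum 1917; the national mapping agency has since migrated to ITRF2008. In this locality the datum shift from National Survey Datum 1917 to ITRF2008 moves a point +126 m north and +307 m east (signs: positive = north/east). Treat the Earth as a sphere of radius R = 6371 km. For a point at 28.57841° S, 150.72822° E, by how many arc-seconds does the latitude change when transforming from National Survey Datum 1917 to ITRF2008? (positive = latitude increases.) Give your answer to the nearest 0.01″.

On a sphere of radius R, 1 rad of latitude = R, so Δφ = ΔN / R = 126.0 / 6371000 = 1.9777e-05 rad = 4.079″.

Δφ = 4.08″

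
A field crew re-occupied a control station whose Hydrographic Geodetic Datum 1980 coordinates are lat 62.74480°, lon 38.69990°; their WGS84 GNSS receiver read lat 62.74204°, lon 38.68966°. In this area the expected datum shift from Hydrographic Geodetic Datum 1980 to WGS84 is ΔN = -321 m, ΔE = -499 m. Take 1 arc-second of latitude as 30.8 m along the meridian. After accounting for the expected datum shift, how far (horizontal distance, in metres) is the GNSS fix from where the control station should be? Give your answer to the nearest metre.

26 m

Observed coordinate differences: Δφ = -0.00276°, Δλ = -0.01024°.
Converting to metres (1° lat = 110880 m, cos φ = 0.457955): observed ΔN = -306.0 m, observed ΔE = -520.0 m.
Subtracting the expected shift leaves a residual of -306.0 − (-321) = 15.0 m north and -520.0 − (-499) = -21.0 m east.
Residual distance = √(15.0² + (-21.0)²) = 25.8 m.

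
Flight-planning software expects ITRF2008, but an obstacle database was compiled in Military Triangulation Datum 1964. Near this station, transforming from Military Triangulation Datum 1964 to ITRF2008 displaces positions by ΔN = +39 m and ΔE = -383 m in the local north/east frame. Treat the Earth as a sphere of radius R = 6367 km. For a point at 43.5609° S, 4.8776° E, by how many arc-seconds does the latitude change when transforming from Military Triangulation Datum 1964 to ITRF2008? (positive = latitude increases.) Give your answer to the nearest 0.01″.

Δφ = 1.26″

On a sphere of radius R, 1 rad of latitude = R, so Δφ = ΔN / R = 39.0 / 6367000 = 6.1253e-06 rad = 1.263″.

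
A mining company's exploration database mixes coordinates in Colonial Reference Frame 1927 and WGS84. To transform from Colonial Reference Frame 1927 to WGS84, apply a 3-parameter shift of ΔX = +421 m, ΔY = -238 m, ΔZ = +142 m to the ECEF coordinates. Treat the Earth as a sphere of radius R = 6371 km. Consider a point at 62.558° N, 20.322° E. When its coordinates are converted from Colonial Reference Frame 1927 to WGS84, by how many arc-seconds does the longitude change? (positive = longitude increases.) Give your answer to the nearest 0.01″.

Δλ = -25.95″

sin φ = 0.887478, cos φ = 0.460850, sin λ = 0.347296, cos λ = 0.937756.
East component: ΔE = −sin λ·ΔX + cos λ·ΔY = −(0.347296)(421) + (0.937756)(-238) = -369.40 m.
1° of latitude spans πR/180 = 111195 m; at latitude φ, 1° of longitude spans that × cos φ = 51244.2 m, so Δλ = -369.40 / 51244.2 × 3600 = -25.951″.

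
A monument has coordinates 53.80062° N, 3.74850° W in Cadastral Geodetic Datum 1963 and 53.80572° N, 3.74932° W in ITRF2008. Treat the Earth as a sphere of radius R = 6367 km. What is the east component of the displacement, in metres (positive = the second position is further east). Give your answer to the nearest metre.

ΔE = -54 m

Δφ = 53.80572° − 53.80062° = +0.00510°; Δλ = -3.74932° − -3.74850° = -0.00082°.
1° along a meridian = πR/180 = 111125 m.
ΔN = Δφ × 111125 = 566.7 m; ΔE = Δλ × 111125 × cos(53.80062°) = -0.00082 × 111125 × 0.590597 = -53.8 m.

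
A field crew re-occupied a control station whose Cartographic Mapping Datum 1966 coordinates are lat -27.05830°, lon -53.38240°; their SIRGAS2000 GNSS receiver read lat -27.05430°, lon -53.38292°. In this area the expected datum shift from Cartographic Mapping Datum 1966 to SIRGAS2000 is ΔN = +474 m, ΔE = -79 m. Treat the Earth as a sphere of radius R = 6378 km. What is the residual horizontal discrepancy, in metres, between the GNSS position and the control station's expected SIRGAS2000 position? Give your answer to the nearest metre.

Observed coordinate differences: Δφ = +0.00400°, Δλ = -0.00052°.
Converting to metres (1° lat = 111317 m, cos φ = 0.890544): observed ΔN = 445.3 m, observed ΔE = -51.5 m.
Subtracting the expected shift leaves a residual of 445.3 − (474) = -28.7 m north and -51.5 − (-79) = 27.5 m east.
Residual distance = √((-28.7)² + 27.5²) = 39.7 m.

40 m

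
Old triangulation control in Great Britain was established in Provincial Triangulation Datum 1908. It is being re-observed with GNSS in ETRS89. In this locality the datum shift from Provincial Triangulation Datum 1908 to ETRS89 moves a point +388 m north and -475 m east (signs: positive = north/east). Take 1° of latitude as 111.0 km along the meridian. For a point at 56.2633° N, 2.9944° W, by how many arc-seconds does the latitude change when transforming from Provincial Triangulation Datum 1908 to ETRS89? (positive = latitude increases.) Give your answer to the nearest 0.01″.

1° of latitude = 111.0 km, so Δφ = 388.0 / 111000 = 0.0034955° = 12.584″.

Δφ = 12.58″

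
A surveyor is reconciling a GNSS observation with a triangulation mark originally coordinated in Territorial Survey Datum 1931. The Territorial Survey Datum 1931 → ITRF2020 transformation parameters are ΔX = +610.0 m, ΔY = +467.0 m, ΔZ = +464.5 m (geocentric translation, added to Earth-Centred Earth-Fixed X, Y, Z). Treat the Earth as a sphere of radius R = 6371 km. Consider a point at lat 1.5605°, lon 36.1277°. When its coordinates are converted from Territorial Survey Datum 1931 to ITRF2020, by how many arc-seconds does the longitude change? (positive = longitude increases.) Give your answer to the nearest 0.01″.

sin φ = 0.027232, cos φ = 0.999629, sin λ = 0.589587, cos λ = 0.807705.
East component: ΔE = −sin λ·ΔX + cos λ·ΔY = −(0.589587)(610.0) + (0.807705)(467.0) = 17.55 m.
1° of latitude spans πR/180 = 111195 m; at latitude φ, 1° of longitude spans that × cos φ = 111153.7 m, so Δλ = 17.55 / 111153.7 × 3600 = 0.568″.

Δλ = 0.57″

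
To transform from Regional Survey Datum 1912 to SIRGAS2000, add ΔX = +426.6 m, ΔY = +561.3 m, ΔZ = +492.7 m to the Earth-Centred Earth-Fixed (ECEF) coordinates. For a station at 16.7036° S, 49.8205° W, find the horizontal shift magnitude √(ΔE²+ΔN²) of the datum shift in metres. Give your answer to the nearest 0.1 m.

810.2 m

At φ = -16.7036°, λ = -49.8205°: sin φ = -0.287421, cos φ = 0.957804, sin λ = -0.764027, cos λ = 0.645184.
ΔE = −sin λ·ΔX + cos λ·ΔY = −(-0.764027)·(426.6) + (0.645184)·(561.3) = 688.08 m.
ΔN = −sin φ cos λ·ΔX − sin φ sin λ·ΔY + cos φ·ΔZ = −(-0.287421)(0.645184)(426.6) − (-0.287421)(-0.764027)(561.3) + (0.957804)(492.7) = 427.76 m.
Horizontal magnitude = √(ΔE² + ΔN²) = √(688.08² + 427.76²) = 810.20 m.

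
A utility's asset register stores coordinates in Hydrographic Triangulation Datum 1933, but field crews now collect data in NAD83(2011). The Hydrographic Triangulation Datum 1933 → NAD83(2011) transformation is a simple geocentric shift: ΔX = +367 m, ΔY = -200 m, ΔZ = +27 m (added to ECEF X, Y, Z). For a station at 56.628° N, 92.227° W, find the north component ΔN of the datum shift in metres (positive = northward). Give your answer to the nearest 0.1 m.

ΔN = -140.1 m

At φ = 56.628°, λ = -92.227°: sin φ = 0.835117, cos φ = 0.550073, sin λ = -0.999245, cos λ = -0.038859.
ΔN = −sin φ cos λ·ΔX − sin φ sin λ·ΔY + cos φ·ΔZ = −(0.835117)(-0.038859)(367) − (0.835117)(-0.999245)(-200) + (0.550073)(27) = -140.14 m.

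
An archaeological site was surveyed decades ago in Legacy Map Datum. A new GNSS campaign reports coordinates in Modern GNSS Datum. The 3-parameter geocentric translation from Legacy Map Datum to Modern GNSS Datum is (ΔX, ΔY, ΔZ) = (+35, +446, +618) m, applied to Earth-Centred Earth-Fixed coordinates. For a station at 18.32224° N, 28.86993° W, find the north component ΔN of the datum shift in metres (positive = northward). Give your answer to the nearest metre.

The local north axis is (−sin φ cos λ, −sin φ sin λ, cos φ), giving ΔN = -9.635 + 67.694 + 586.670 = 644.73 m.

ΔN = 645 m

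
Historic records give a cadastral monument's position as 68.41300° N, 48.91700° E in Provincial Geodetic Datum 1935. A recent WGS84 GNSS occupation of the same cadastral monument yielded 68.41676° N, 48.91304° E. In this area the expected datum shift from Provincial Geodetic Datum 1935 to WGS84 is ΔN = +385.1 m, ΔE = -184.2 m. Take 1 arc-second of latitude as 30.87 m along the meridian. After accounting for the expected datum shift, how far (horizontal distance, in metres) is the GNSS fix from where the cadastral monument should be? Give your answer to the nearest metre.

40 m

Observed coordinate differences: Δφ = +0.00376°, Δλ = -0.00396°.
Converting to metres (1° lat = 111132 m, cos φ = 0.367914): observed ΔN = 417.9 m, observed ΔE = -161.9 m.
Subtracting the expected shift leaves a residual of 417.9 − (385.1) = 32.8 m north and -161.9 − (-184.2) = 22.3 m east.
Residual distance = √(32.8² + 22.3²) = 39.6 m.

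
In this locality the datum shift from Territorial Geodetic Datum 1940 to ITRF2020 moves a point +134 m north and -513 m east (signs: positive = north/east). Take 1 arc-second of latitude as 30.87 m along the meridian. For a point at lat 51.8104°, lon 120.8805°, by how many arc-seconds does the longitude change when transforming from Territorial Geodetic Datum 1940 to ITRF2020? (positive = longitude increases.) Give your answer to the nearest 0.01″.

Δλ = -26.88″

At latitude 51.8104°, cos φ = 0.618266.
1″ of longitude at this latitude = 30.87 × cos φ = 19.0859 m, so Δλ = -513.0 / 19.0859 = -26.879″.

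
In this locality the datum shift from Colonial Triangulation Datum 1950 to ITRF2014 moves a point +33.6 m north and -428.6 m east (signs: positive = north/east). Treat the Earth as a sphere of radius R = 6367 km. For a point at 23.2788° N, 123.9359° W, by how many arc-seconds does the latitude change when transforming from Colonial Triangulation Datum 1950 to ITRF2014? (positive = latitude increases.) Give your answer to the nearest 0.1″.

Δφ = 1.1″

On a sphere of radius R, 1 rad of latitude = R, so Δφ = ΔN / R = 33.6 / 6367000 = 5.2772e-06 rad = 1.089″.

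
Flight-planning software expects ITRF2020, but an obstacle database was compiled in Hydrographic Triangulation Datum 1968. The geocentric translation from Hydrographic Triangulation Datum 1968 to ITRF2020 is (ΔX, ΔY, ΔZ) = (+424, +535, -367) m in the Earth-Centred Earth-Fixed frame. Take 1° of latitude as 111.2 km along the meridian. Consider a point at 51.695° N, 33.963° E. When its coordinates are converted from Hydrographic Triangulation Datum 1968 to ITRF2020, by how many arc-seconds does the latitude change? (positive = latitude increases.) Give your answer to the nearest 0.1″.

Δφ = -23.9″

sin φ = 0.784722, cos φ = 0.619848, sin λ = 0.558657, cos λ = 0.829399.
North component: ΔN = −sin φ cos λ·ΔX − sin φ sin λ·ΔY + cos φ·ΔZ = −(0.784722)(0.829399)(424) − (0.784722)(0.558657)(535) + (0.619848)(-367) = -737.98 m.
1° of latitude spans 111200 m, so Δφ = -737.98 / 111200 × 3600 = -23.892″.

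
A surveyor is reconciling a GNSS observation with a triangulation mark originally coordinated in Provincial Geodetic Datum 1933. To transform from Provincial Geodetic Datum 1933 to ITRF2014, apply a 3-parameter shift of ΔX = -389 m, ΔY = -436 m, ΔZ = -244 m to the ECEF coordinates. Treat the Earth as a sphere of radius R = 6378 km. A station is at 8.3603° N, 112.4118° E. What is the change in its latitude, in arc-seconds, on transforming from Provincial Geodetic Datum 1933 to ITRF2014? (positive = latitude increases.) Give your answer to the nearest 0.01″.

Δφ = -6.61″

sin φ = 0.145398, cos φ = 0.989373, sin λ = 0.924468, cos λ = -0.381261.
North component: ΔN = −sin φ cos λ·ΔX − sin φ sin λ·ΔY + cos φ·ΔZ = −(0.145398)(-0.381261)(-389) − (0.145398)(0.924468)(-436) + (0.989373)(-244) = -204.37 m.
1° of latitude spans πR/180 = 111317 m, so Δφ = -204.37 / 111317 × 3600 = -6.609″.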